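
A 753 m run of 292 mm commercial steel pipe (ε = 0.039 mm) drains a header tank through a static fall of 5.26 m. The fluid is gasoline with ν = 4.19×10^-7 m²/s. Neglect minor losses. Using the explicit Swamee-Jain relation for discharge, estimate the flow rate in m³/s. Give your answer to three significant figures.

Swamee-Jain (Type II): Q = -0.965·√(gD⁵h_f/L)·ln[ε/(3.7D) + √(3.17ν²L/(gD³h_f))]
√(gD⁵h_f/L) = √(9.81·0.292⁵·5.26/753) = 0.01206
ε/(3.7D) = 3.61×10^-5; √(3.17ν²L/(gD³h_f)) = 1.81×10^-5
Q = -0.965·0.01206·ln(5.416×10^-5) = 0.1143 m³/s
Check: V = 1.71 m/s, Re = 1.19×10^6, f = 0.01381, h_f = 5.29 m ≈ 5.26 m ✓

Q ≈ 0.114 m³/s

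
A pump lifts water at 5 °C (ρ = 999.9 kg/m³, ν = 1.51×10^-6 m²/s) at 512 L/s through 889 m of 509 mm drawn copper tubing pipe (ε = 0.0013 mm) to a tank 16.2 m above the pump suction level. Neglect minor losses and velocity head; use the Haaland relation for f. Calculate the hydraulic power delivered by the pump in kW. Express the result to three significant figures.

P_hyd ≈ 115 kW

V = 4Q/(πD²) = 2.516 m/s; Re = 8.48×10^5; ε/D = 2.55×10^-6; f = 0.01195
h_f = f(L/D)V²/2g = 6.735 m
Total head H = z + h_f = 16.2 + 6.735 = 22.94 m
P_hyd = ρgQH = 999.9·9.81·0.512·22.94 = 115.2 kW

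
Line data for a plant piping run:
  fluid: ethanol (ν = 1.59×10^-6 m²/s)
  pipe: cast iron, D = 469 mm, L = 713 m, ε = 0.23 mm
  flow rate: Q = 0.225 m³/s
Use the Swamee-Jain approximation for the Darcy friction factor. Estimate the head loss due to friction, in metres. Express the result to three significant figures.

V = 4Q/(πD²) = 4·0.225/(π·0.469²) = 1.302 m/s
Re = VD/ν = 1.302·0.469/1.59×10^-6 = 3.84×10^5 → turbulent
ε/D = 0.23/469 = 4.90×10^-4
Swamee-Jain: f = 0.01798
h_f = f(L/D)V²/(2g) = 0.01798·(713/0.469)·1.302²/(2·9.81) = 2.363 m

h_f ≈ 2.36 m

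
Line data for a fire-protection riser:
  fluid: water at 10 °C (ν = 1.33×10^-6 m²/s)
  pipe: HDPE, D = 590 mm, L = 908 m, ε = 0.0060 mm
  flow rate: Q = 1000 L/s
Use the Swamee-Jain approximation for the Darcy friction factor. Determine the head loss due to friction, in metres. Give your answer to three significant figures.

h_f ≈ 11.6 m

V = 4Q/(πD²) = 4·1.00/(π·0.590²) = 3.658 m/s
Re = VD/ν = 3.658·0.590/1.33×10^-6 = 1.62×10^6 → turbulent
ε/D = 0.0060/590 = 1.02×10^-5
Swamee-Jain: f = 0.01105
h_f = f(L/D)V²/(2g) = 0.01105·(908/0.590)·3.658²/(2·9.81) = 11.60 m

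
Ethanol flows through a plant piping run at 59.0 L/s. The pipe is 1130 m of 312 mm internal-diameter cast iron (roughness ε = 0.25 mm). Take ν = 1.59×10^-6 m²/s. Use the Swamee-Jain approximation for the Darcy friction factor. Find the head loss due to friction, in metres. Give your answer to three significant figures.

V = 4Q/(πD²) = 4·0.0590/(π·0.312²) = 0.7717 m/s
Re = VD/ν = 0.7717·0.312/1.59×10^-6 = 1.51×10^5 → turbulent
ε/D = 0.25/312 = 8.01×10^-4
Swamee-Jain: f = 0.02080
h_f = f(L/D)V²/(2g) = 0.02080·(1130/0.312)·0.7717²/(2·9.81) = 2.287 m

h_f ≈ 2.29 m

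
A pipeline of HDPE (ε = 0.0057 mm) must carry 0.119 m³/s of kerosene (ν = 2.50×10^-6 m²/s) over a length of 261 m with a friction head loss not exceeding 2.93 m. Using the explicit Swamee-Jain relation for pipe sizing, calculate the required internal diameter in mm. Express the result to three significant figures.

D ≈ 280 mm

Swamee-Jain (Type III): D = 0.66·[ε^1.25·(LQ²/(gh_f))^4.75 + ν·Q^9.4·(L/(gh_f))^5.2]^0.04
LQ²/(gh_f) = 0.1286; L/(gh_f) = 9.080
Term 1 = ε^1.25·(…)^4.75 = 1.64×10^-11; Term 2 = ν·Q^9.4·(…)^5.2 = 4.90×10^-10
D = 0.66·(1.64×10^-11 + 4.90×10^-10)^0.04 = 0.2804 m = 280 mm
Check: V = 1.93 m/s, Re = 2.16×10^5, f = 0.01549, h_f = 2.73 m ≈ 2.93 m ✓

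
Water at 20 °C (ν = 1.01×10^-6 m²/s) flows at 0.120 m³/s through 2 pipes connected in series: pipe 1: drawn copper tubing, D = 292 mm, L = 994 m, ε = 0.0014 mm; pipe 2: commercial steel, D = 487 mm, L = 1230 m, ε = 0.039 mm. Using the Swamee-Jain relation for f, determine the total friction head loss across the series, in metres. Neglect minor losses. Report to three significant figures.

H ≈ 8.10 m

Pipe 1: V = 1.792 m/s, Re = 5.18×10^5, ε/D = 4.79×10^-6, f = 0.01309, h_1 = f(L/D)V²/2g = 7.291 m
Pipe 2: V = 0.6442 m/s, Re = 3.11×10^5, ε/D = 8.01×10^-5, f = 0.01517, h_2 = f(L/D)V²/2g = 0.8103 m
Series → Q common, losses add: H = Σh = 8.102 m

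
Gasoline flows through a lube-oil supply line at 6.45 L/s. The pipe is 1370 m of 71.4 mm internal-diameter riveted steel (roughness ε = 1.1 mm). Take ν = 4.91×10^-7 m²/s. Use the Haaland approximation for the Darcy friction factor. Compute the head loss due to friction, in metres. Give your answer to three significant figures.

h_f ≈ 113 m

V = 4Q/(πD²) = 4·0.00645/(π·0.0714²) = 1.611 m/s
Re = VD/ν = 1.611·0.0714/4.91×10^-7 = 2.34×10^5 → turbulent
ε/D = 1.1/71.4 = 0.0154
Haaland: f = 0.04439
h_f = f(L/D)V²/(2g) = 0.04439·(1370/0.0714)·1.611²/(2·9.81) = 112.7 m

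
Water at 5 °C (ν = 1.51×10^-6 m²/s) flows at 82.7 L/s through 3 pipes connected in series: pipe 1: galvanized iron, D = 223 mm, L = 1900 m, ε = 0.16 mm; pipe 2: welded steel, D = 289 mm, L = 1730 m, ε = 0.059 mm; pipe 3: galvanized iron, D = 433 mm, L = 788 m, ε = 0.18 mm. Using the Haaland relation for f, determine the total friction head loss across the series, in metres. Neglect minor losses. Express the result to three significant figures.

Pipe 1: V = 2.117 m/s, Re = 3.13×10^5, ε/D = 7.17×10^-4, f = 0.01920, h_1 = f(L/D)V²/2g = 37.38 m
Pipe 2: V = 1.261 m/s, Re = 2.41×10^5, ε/D = 2.04×10^-4, f = 0.01650, h_2 = f(L/D)V²/2g = 8.003 m
Pipe 3: V = 0.5616 m/s, Re = 1.61×10^5, ε/D = 4.16×10^-4, f = 0.01859, h_3 = f(L/D)V²/2g = 0.5438 m
Series → Q common, losses add: H = Σh = 45.92 m

H ≈ 45.9 m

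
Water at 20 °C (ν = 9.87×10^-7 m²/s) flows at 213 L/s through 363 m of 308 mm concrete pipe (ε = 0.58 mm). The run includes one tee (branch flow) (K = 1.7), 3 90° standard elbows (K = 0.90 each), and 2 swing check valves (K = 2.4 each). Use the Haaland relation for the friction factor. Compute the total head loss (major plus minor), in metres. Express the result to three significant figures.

V = 4Q/(πD²) = 2.859 m/s; V²/2g = 0.4166 m
Re = 8.92×10^5, ε/D = 0.00188 → f = 0.02329 (Haaland)
Major: h_f = f(L/D)·V²/2g = 0.02329·1179·0.4166 = 11.43 m
Minor: ΣK = 9.20; h_m = ΣK·V²/2g = 3.832 m
Total H_L = 11.43 + 3.832 = 15.26 m

H_L ≈ 15.3 m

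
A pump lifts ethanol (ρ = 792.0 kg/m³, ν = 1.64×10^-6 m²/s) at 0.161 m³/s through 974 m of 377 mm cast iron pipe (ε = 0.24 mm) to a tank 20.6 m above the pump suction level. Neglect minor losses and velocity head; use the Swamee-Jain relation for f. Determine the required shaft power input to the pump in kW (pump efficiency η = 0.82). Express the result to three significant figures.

P_shaft ≈ 39.3 kW

V = 4Q/(πD²) = 1.442 m/s; Re = 3.32×10^5; ε/D = 6.37×10^-4; f = 0.01896
h_f = f(L/D)V²/2g = 5.194 m
Total head H = z + h_f = 20.6 + 5.194 = 25.79 m
P_hyd = ρgQH = 792.0·9.81·0.161·25.79 = 32.26 kW
P_shaft = P_hyd/η = 32.26/0.82 = 39.35 kW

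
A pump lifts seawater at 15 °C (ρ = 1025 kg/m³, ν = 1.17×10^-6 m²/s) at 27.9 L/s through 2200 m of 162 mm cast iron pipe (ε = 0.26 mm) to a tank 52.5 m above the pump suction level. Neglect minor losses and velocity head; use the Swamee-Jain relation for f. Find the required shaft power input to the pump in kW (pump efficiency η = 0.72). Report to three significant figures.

V = 4Q/(πD²) = 1.354 m/s; Re = 1.87×10^5; ε/D = 0.00160; f = 0.02338
h_f = f(L/D)V²/2g = 29.65 m
Total head H = z + h_f = 52.5 + 29.65 = 82.15 m
P_hyd = ρgQH = 1025·9.81·0.0279·82.15 = 23.05 kW
P_shaft = P_hyd/η = 23.05/0.72 = 32.01 kW

P_shaft ≈ 32.0 kW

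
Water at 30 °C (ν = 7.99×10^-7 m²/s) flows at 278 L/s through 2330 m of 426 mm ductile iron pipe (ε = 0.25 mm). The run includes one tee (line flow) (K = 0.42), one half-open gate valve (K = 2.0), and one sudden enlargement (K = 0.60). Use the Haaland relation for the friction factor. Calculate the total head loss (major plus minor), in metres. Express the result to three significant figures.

H_L ≈ 19.4 m

V = 4Q/(πD²) = 1.950 m/s; V²/2g = 0.1939 m
Re = 1.04×10^6, ε/D = 5.87×10^-4 → f = 0.01773 (Haaland)
Major: h_f = f(L/D)·V²/2g = 0.01773·5469·0.1939 = 18.80 m
Minor: ΣK = 3.02; h_m = ΣK·V²/2g = 0.5856 m
Total H_L = 18.80 + 0.5856 = 19.39 m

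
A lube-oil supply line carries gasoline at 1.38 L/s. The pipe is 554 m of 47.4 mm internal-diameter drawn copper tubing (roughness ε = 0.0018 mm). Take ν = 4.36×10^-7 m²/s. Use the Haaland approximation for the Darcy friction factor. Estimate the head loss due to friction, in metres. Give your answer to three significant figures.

V = 4Q/(πD²) = 4·0.00138/(π·0.0474²) = 0.7820 m/s
Re = VD/ν = 0.7820·0.0474/4.36×10^-7 = 8.50×10^4 → turbulent
ε/D = 0.0018/47.4 = 3.80×10^-5
Haaland: f = 0.01858
h_f = f(L/D)V²/(2g) = 0.01858·(554/0.0474)·0.7820²/(2·9.81) = 6.770 m

h_f ≈ 6.77 m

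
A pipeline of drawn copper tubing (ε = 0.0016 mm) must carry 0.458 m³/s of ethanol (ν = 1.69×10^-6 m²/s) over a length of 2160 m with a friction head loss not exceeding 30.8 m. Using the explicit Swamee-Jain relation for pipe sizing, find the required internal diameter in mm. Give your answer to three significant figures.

Swamee-Jain (Type III): D = 0.66·[ε^1.25·(LQ²/(gh_f))^4.75 + ν·Q^9.4·(L/(gh_f))^5.2]^0.04
LQ²/(gh_f) = 1.500; L/(gh_f) = 7.149
Term 1 = ε^1.25·(…)^4.75 = 3.90×10^-7; Term 2 = ν·Q^9.4·(…)^5.2 = 3.03×10^-5
D = 0.66·(3.90×10^-7 + 3.03×10^-5)^0.04 = 0.4356 m = 436 mm
Check: V = 3.07 m/s, Re = 7.92×10^5, f = 0.01216, h_f = 29.0 m ≈ 30.8 m ✓

D ≈ 436 mm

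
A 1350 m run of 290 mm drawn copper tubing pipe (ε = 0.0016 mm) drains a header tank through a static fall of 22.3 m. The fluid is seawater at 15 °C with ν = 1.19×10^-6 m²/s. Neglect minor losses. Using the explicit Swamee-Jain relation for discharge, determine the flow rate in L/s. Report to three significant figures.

Swamee-Jain (Type II): Q = -0.965·√(gD⁵h_f/L)·ln[ε/(3.7D) + √(3.17ν²L/(gD³h_f))]
√(gD⁵h_f/L) = √(9.81·0.290⁵·22.3/1350) = 0.01823
ε/(3.7D) = 1.49×10^-6; √(3.17ν²L/(gD³h_f)) = 3.37×10^-5
Q = -0.965·0.01823·ln(3.519×10^-5) = 0.1804 m³/s
Check: V = 2.73 m/s, Re = 6.66×10^5, f = 0.01255, h_f = 22.2 m ≈ 22.3 m ✓

Q ≈ 180 L/s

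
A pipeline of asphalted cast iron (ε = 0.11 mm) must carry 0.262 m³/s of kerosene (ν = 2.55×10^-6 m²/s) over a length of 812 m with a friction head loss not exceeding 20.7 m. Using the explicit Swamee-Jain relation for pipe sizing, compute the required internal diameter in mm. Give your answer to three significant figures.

D ≈ 332 mm

Swamee-Jain (Type III): D = 0.66·[ε^1.25·(LQ²/(gh_f))^4.75 + ν·Q^9.4·(L/(gh_f))^5.2]^0.04
LQ²/(gh_f) = 0.2745; L/(gh_f) = 3.999
Term 1 = ε^1.25·(…)^4.75 = 2.42×10^-8; Term 2 = ν·Q^9.4·(…)^5.2 = 1.17×10^-8
D = 0.66·(2.42×10^-8 + 1.17×10^-8)^0.04 = 0.3325 m = 332 mm
Check: V = 3.02 m/s, Re = 3.93×10^5, f = 0.01689, h_f = 19.1 m ≈ 20.7 m ✓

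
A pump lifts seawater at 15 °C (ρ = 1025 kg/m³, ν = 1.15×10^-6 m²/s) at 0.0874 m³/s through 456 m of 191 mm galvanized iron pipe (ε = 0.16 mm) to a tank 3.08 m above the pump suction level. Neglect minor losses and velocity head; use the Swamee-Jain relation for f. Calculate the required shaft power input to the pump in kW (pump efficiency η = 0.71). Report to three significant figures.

V = 4Q/(πD²) = 3.050 m/s; Re = 5.07×10^5; ε/D = 8.38×10^-4; f = 0.01960
h_f = f(L/D)V²/2g = 22.20 m
Total head H = z + h_f = 3.08 + 22.20 = 25.28 m
P_hyd = ρgQH = 1025·9.81·0.0874·25.28 = 22.21 kW
P_shaft = P_hyd/η = 22.21/0.71 = 31.29 kW

P_shaft ≈ 31.3 kW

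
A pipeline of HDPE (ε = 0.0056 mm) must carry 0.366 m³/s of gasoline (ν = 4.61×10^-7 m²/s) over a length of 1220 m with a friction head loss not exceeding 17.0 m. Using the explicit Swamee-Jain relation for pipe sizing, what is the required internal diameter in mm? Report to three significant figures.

Swamee-Jain (Type III): D = 0.66·[ε^1.25·(LQ²/(gh_f))^4.75 + ν·Q^9.4·(L/(gh_f))^5.2]^0.04
LQ²/(gh_f) = 0.9800; L/(gh_f) = 7.315
Term 1 = ε^1.25·(…)^4.75 = 2.47×10^-7; Term 2 = ν·Q^9.4·(…)^5.2 = 1.13×10^-6
D = 0.66·(2.47×10^-7 + 1.13×10^-6)^0.04 = 0.3847 m = 385 mm
Check: V = 3.15 m/s, Re = 2.63×10^6, f = 0.01054, h_f = 16.9 m ≈ 17.0 m ✓

D ≈ 385 mm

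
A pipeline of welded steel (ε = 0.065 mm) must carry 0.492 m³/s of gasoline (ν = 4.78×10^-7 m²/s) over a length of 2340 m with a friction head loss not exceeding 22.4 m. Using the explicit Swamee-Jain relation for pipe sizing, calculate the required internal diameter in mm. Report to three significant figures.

Swamee-Jain (Type III): D = 0.66·[ε^1.25·(LQ²/(gh_f))^4.75 + ν·Q^9.4·(L/(gh_f))^5.2]^0.04
LQ²/(gh_f) = 2.578; L/(gh_f) = 10.65
Term 1 = ε^1.25·(…)^4.75 = 5.24×10^-4; Term 2 = ν·Q^9.4·(…)^5.2 = 1.34×10^-4
D = 0.66·(5.24×10^-4 + 1.34×10^-4)^0.04 = 0.4923 m = 492 mm
Check: V = 2.58 m/s, Re = 2.66×10^6, f = 0.01324, h_f = 21.4 m ≈ 22.4 m ✓

D ≈ 492 mm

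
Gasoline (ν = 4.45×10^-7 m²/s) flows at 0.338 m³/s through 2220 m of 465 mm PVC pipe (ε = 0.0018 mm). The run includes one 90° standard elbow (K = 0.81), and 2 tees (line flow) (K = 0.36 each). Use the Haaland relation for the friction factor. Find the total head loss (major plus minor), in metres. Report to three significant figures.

V = 4Q/(πD²) = 1.990 m/s; V²/2g = 0.2019 m
Re = 2.08×10^6, ε/D = 3.87×10^-6 → f = 0.01039 (Haaland)
Major: h_f = f(L/D)·V²/2g = 0.01039·4774·0.2019 = 10.02 m
Minor: ΣK = 1.53; h_m = ΣK·V²/2g = 0.3089 m
Total H_L = 10.02 + 0.3089 = 10.32 m

H_L ≈ 10.3 m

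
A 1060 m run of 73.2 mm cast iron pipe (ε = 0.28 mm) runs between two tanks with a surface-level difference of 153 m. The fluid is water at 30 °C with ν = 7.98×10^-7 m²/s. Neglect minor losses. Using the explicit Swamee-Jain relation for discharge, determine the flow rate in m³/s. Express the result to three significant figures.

Q ≈ 0.0113 m³/s

Swamee-Jain (Type II): Q = -0.965·√(gD⁵h_f/L)·ln[ε/(3.7D) + √(3.17ν²L/(gD³h_f))]
√(gD⁵h_f/L) = √(9.81·0.0732⁵·153/1060) = 0.001725
ε/(3.7D) = 0.00103; √(3.17ν²L/(gD³h_f)) = 6.03×10^-5
Q = -0.965·0.001725·ln(0.001094) = 0.01135 m³/s
Check: V = 2.70 m/s, Re = 2.47×10^5, f = 0.02867, h_f = 154 m ≈ 153 m ✓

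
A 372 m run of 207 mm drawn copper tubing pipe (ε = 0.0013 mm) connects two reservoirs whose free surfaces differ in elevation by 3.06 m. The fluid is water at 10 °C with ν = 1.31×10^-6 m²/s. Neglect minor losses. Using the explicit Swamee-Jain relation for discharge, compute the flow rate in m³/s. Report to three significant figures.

Q ≈ 0.0499 m³/s

Swamee-Jain (Type II): Q = -0.965·√(gD⁵h_f/L)·ln[ε/(3.7D) + √(3.17ν²L/(gD³h_f))]
√(gD⁵h_f/L) = √(9.81·0.207⁵·3.06/372) = 0.005538
ε/(3.7D) = 1.70×10^-6; √(3.17ν²L/(gD³h_f)) = 8.72×10^-5
Q = -0.965·0.005538·ln(8.888×10^-5) = 0.04985 m³/s
Check: V = 1.48 m/s, Re = 2.34×10^5, f = 0.01513, h_f = 3.04 m ≈ 3.06 m ✓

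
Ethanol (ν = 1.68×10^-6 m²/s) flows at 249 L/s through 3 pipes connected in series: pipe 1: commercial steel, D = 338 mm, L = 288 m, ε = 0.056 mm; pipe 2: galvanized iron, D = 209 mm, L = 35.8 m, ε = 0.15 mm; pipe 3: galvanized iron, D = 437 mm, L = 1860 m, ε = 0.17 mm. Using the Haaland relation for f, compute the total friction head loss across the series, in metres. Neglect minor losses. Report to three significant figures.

Pipe 1: V = 2.775 m/s, Re = 5.58×10^5, ε/D = 1.66×10^-4, f = 0.01481, h_1 = f(L/D)V²/2g = 4.954 m
Pipe 2: V = 7.258 m/s, Re = 9.03×10^5, ε/D = 7.18×10^-4, f = 0.01855, h_2 = f(L/D)V²/2g = 8.532 m
Pipe 3: V = 1.660 m/s, Re = 4.32×10^5, ε/D = 3.89×10^-4, f = 0.01697, h_3 = f(L/D)V²/2g = 10.15 m
Series → Q common, losses add: H = Σh = 23.63 m

H ≈ 23.6 m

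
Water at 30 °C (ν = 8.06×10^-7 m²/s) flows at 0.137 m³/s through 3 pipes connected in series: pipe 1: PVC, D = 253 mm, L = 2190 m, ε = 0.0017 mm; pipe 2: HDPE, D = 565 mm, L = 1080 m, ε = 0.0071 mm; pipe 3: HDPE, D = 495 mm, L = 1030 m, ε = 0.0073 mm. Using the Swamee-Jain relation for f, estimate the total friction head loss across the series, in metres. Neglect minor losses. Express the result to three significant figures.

Pipe 1: V = 2.725 m/s, Re = 8.55×10^5, ε/D = 6.72×10^-6, f = 0.01207, h_1 = f(L/D)V²/2g = 39.55 m
Pipe 2: V = 0.5464 m/s, Re = 3.83×10^5, ε/D = 1.26×10^-5, f = 0.01391, h_2 = f(L/D)V²/2g = 0.4046 m
Pipe 3: V = 0.7119 m/s, Re = 4.37×10^5, ε/D = 1.47×10^-5, f = 0.01363, h_3 = f(L/D)V²/2g = 0.7325 m
Series → Q common, losses add: H = Σh = 40.68 m

H ≈ 40.7 m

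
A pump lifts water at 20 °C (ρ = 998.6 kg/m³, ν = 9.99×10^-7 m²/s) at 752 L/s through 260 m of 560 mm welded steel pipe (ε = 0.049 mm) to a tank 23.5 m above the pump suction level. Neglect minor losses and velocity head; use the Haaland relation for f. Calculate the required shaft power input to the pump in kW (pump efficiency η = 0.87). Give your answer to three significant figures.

V = 4Q/(πD²) = 3.053 m/s; Re = 1.71×10^6; ε/D = 8.75×10^-5; f = 0.01262
h_f = f(L/D)V²/2g = 2.785 m
Total head H = z + h_f = 23.5 + 2.785 = 26.28 m
P_hyd = ρgQH = 998.6·9.81·0.752·26.28 = 193.6 kW
P_shaft = P_hyd/η = 193.6/0.87 = 222.6 kW

P_shaft ≈ 223 kW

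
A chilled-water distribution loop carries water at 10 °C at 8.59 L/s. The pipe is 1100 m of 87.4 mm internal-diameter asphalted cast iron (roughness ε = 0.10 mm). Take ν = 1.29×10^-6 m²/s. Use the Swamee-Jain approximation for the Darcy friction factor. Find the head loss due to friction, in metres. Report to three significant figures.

V = 4Q/(πD²) = 4·0.00859/(π·0.0874²) = 1.432 m/s
Re = VD/ν = 1.432·0.0874/1.29×10^-6 = 9.70×10^4 → turbulent
ε/D = 0.10/87.4 = 0.00114
Swamee-Jain: f = 0.02289
h_f = f(L/D)V²/(2g) = 0.02289·(1100/0.0874)·1.432²/(2·9.81) = 30.10 m

h_f ≈ 30.1 m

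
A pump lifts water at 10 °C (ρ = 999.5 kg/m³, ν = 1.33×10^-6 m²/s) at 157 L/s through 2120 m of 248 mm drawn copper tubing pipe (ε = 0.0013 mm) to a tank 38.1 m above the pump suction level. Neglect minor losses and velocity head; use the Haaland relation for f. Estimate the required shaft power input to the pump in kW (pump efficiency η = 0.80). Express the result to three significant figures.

P_shaft ≈ 186 kW

V = 4Q/(πD²) = 3.250 m/s; Re = 6.06×10^5; ε/D = 5.24×10^-6; f = 0.01269
h_f = f(L/D)V²/2g = 58.41 m
Total head H = z + h_f = 38.1 + 58.41 = 96.51 m
P_hyd = ρgQH = 999.5·9.81·0.157·96.51 = 148.6 kW
P_shaft = P_hyd/η = 148.6/0.80 = 185.7 kW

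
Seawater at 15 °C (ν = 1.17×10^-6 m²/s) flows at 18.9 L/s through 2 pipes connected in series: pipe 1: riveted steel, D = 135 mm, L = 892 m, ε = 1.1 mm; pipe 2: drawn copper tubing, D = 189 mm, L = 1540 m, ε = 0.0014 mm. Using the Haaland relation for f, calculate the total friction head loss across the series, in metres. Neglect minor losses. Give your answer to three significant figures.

Pipe 1: V = 1.320 m/s, Re = 1.52×10^5, ε/D = 0.00815, f = 0.03590, h_1 = f(L/D)V²/2g = 21.08 m
Pipe 2: V = 0.6737 m/s, Re = 1.09×10^5, ε/D = 7.41×10^-6, f = 0.01754, h_2 = f(L/D)V²/2g = 3.306 m
Series → Q common, losses add: H = Σh = 24.38 m

H ≈ 24.4 m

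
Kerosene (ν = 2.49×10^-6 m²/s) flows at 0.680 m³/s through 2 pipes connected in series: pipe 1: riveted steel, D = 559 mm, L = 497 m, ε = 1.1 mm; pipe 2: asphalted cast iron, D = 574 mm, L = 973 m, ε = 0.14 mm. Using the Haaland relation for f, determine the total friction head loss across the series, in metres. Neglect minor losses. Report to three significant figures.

H ≈ 17.5 m

Pipe 1: V = 2.771 m/s, Re = 6.22×10^5, ε/D = 0.00197, f = 0.02363, h_1 = f(L/D)V²/2g = 8.220 m
Pipe 2: V = 2.628 m/s, Re = 6.06×10^5, ε/D = 2.44×10^-4, f = 0.01548, h_2 = f(L/D)V²/2g = 9.235 m
Series → Q common, losses add: H = Σh = 17.46 m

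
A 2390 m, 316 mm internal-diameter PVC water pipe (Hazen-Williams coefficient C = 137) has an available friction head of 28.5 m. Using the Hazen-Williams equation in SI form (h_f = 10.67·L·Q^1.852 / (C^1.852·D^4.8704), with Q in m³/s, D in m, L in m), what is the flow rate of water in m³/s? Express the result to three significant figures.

Q ≈ 0.169 m³/s

Rearranging: Q = [h_f·C^1.852·D^4.8704 / (10.67·L)]^(1/1.852)
Q = [28.5·137^1.852·0.316^4.8704 / (10.67·2390)]^0.540 = 0.1687 m³/s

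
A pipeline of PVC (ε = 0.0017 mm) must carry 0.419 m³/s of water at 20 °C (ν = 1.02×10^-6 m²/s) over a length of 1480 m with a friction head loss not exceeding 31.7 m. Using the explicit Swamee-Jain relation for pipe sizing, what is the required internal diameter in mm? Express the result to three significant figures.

D ≈ 380 mm

Swamee-Jain (Type III): D = 0.66·[ε^1.25·(LQ²/(gh_f))^4.75 + ν·Q^9.4·(L/(gh_f))^5.2]^0.04
LQ²/(gh_f) = 0.8355; L/(gh_f) = 4.759
Term 1 = ε^1.25·(…)^4.75 = 2.61×10^-8; Term 2 = ν·Q^9.4·(…)^5.2 = 9.56×10^-7
D = 0.66·(2.61×10^-8 + 9.56×10^-7)^0.04 = 0.3795 m = 380 mm
Check: V = 3.70 m/s, Re = 1.38×10^6, f = 0.01114, h_f = 30.4 m ≈ 31.7 m ✓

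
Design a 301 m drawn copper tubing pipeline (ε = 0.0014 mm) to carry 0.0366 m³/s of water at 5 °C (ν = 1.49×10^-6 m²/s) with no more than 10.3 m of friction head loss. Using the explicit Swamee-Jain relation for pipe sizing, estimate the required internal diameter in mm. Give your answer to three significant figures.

D ≈ 140 mm

Swamee-Jain (Type III): D = 0.66·[ε^1.25·(LQ²/(gh_f))^4.75 + ν·Q^9.4·(L/(gh_f))^5.2]^0.04
LQ²/(gh_f) = 0.003990; L/(gh_f) = 2.979
Term 1 = ε^1.25·(…)^4.75 = 1.94×10^-19; Term 2 = ν·Q^9.4·(…)^5.2 = 1.36×10^-17
D = 0.66·(1.94×10^-19 + 1.36×10^-17)^0.04 = 0.1397 m = 140 mm
Check: V = 2.39 m/s, Re = 2.24×10^5, f = 0.01530, h_f = 9.58 m ≈ 10.3 m ✓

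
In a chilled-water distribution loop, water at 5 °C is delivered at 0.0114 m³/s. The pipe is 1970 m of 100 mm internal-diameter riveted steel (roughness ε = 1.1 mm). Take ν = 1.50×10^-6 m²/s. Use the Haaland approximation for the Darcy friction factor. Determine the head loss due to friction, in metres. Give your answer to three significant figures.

V = 4Q/(πD²) = 4·0.0114/(π·0.100²) = 1.451 m/s
Re = VD/ν = 1.451·0.100/1.50×10^-6 = 9.68×10^4 → turbulent
ε/D = 1.1/100 = 0.0110
Haaland: f = 0.03978
h_f = f(L/D)V²/(2g) = 0.03978·(1970/0.100)·1.451²/(2·9.81) = 84.15 m

h_f ≈ 84.2 m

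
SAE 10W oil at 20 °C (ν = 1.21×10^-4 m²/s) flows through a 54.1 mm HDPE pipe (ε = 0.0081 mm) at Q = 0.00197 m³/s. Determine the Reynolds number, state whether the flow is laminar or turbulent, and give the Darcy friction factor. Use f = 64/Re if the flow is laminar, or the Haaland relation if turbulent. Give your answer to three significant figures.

V = 4Q/(πD²) = 0.8570 m/s
Re = VD/ν = 0.8570·0.0541/1.21×10^-4 = 383
Re < 2300 → laminar → f = 64/Re = 0.1670

Re ≈ 383; laminar; f = 64/Re ≈ 0.167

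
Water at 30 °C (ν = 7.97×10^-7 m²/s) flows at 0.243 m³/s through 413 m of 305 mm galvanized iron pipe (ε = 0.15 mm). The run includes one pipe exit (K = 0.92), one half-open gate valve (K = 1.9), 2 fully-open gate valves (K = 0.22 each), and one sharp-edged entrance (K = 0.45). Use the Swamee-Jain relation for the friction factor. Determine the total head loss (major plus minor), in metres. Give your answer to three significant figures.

V = 4Q/(πD²) = 3.326 m/s; V²/2g = 0.5638 m
Re = 1.27×10^6, ε/D = 4.92×10^-4 → f = 0.01713 (Swamee-Jain)
Major: h_f = f(L/D)·V²/2g = 0.01713·1354·0.5638 = 13.08 m
Minor: ΣK = 3.71; h_m = ΣK·V²/2g = 2.092 m
Total H_L = 13.08 + 2.092 = 15.17 m

H_L ≈ 15.2 m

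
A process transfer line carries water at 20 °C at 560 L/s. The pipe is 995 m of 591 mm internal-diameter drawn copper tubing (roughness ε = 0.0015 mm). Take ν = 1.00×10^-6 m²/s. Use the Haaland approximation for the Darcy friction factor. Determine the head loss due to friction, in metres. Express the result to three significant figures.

h_f ≈ 4.03 m

V = 4Q/(πD²) = 4·0.560/(π·0.591²) = 2.041 m/s
Re = VD/ν = 2.041·0.591/1.00×10^-6 = 1.21×10^6 → turbulent
ε/D = 0.0015/591 = 2.54×10^-6
Haaland: f = 0.01128
h_f = f(L/D)V²/(2g) = 0.01128·(995/0.591)·2.041²/(2·9.81) = 4.032 m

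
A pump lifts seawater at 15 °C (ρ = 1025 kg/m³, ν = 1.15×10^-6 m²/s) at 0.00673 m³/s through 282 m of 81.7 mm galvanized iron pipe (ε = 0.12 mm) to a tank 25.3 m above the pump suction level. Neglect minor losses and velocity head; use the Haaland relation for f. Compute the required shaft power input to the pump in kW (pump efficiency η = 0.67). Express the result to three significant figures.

P_shaft ≈ 3.25 kW

V = 4Q/(πD²) = 1.284 m/s; Re = 9.12×10^4; ε/D = 0.00147; f = 0.02363
h_f = f(L/D)V²/2g = 6.852 m
Total head H = z + h_f = 25.3 + 6.852 = 32.15 m
P_hyd = ρgQH = 1025·9.81·0.00673·32.15 = 2.176 kW
P_shaft = P_hyd/η = 2.176/0.67 = 3.247 kW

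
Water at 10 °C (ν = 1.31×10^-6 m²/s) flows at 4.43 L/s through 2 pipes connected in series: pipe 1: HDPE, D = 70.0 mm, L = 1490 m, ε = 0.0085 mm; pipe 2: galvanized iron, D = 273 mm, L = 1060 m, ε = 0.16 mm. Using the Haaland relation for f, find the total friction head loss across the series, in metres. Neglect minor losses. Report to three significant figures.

Pipe 1: V = 1.151 m/s, Re = 6.15×10^4, ε/D = 1.21×10^-4, f = 0.02018, h_1 = f(L/D)V²/2g = 29.01 m
Pipe 2: V = 0.07568 m/s, Re = 1.58×10^4, ε/D = 5.86×10^-4, f = 0.02829, h_2 = f(L/D)V²/2g = 0.03207 m
Series → Q common, losses add: H = Σh = 29.04 m

H ≈ 29.0 m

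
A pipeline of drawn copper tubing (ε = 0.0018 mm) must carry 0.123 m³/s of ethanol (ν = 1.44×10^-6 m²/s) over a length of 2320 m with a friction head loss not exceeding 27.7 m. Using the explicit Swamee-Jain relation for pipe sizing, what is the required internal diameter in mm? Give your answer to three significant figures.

Swamee-Jain (Type III): D = 0.66·[ε^1.25·(LQ²/(gh_f))^4.75 + ν·Q^9.4·(L/(gh_f))^5.2]^0.04
LQ²/(gh_f) = 0.1292; L/(gh_f) = 8.538
Term 1 = ε^1.25·(…)^4.75 = 3.95×10^-12; Term 2 = ν·Q^9.4·(…)^5.2 = 2.80×10^-10
D = 0.66·(3.95×10^-12 + 2.80×10^-10)^0.04 = 0.2739 m = 274 mm
Check: V = 2.09 m/s, Re = 3.97×10^5, f = 0.01374, h_f = 25.8 m ≈ 27.7 m ✓

D ≈ 274 mm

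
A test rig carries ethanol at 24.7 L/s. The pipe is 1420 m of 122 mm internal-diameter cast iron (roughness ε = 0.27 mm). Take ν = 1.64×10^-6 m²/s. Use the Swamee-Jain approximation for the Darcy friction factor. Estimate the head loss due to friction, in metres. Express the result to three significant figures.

h_f ≈ 67.0 m

V = 4Q/(πD²) = 4·0.0247/(π·0.122²) = 2.113 m/s
Re = VD/ν = 2.113·0.122/1.64×10^-6 = 1.57×10^5 → turbulent
ε/D = 0.27/122 = 0.00221
Swamee-Jain: f = 0.02530
h_f = f(L/D)V²/(2g) = 0.02530·(1420/0.122)·2.113²/(2·9.81) = 67.02 m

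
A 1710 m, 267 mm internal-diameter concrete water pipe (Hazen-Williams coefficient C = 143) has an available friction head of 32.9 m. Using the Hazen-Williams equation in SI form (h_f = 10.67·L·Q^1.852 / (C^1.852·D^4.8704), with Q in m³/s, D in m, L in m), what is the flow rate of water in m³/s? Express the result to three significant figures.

Q ≈ 0.146 m³/s

Rearranging: Q = [h_f·C^1.852·D^4.8704 / (10.67·L)]^(1/1.852)
Q = [32.9·143^1.852·0.267^4.8704 / (10.67·1710)]^0.540 = 0.1464 m³/s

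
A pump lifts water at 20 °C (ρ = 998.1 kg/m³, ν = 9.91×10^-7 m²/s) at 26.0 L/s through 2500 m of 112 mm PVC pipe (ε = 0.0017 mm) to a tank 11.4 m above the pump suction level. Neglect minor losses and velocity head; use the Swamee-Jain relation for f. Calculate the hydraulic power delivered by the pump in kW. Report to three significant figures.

V = 4Q/(πD²) = 2.639 m/s; Re = 2.98×10^5; ε/D = 1.52×10^-5; f = 0.01457
h_f = f(L/D)V²/2g = 115.4 m
Total head H = z + h_f = 11.4 + 115.4 = 126.8 m
P_hyd = ρgQH = 998.1·9.81·0.0260·126.8 = 32.29 kW

P_hyd ≈ 32.3 kW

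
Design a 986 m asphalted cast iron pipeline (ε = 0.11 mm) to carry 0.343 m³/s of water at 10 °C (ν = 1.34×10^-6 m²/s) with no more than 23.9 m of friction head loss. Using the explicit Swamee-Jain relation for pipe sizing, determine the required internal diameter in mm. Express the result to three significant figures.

Swamee-Jain (Type III): D = 0.66·[ε^1.25·(LQ²/(gh_f))^4.75 + ν·Q^9.4·(L/(gh_f))^5.2]^0.04
LQ²/(gh_f) = 0.4948; L/(gh_f) = 4.205
Term 1 = ε^1.25·(…)^4.75 = 3.98×10^-7; Term 2 = ν·Q^9.4·(…)^5.2 = 1.01×10^-7
D = 0.66·(3.98×10^-7 + 1.01×10^-7)^0.04 = 0.3694 m = 369 mm
Check: V = 3.20 m/s, Re = 8.82×10^5, f = 0.01583, h_f = 22.1 m ≈ 23.9 m ✓

D ≈ 369 mm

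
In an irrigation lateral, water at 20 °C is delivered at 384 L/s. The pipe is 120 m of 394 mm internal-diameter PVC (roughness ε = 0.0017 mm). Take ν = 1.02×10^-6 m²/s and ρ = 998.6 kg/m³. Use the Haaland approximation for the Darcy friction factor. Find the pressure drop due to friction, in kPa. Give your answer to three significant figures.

Δp ≈ 17.0 kPa

V = 4Q/(πD²) = 4·0.384/(π·0.394²) = 3.150 m/s
Re = VD/ν = 3.150·0.394/1.02×10^-6 = 1.22×10^6 → turbulent
ε/D = 0.0017/394 = 4.31×10^-6
Haaland: f = 0.01130
h_f = f(L/D)V²/(2g) = 0.01130·(120/0.394)·3.150²/(2·9.81) = 1.740 m
Δp = ρg·h_f = 998.6·9.81·1.740 = 17.04 kPa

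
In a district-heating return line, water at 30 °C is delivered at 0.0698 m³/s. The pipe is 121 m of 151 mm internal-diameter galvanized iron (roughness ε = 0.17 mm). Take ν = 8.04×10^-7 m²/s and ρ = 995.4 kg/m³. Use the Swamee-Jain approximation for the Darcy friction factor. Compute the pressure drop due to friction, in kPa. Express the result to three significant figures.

V = 4Q/(πD²) = 4·0.0698/(π·0.151²) = 3.898 m/s
Re = VD/ν = 3.898·0.151/8.04×10^-7 = 7.32×10^5 → turbulent
ε/D = 0.17/151 = 0.00113
Swamee-Jain: f = 0.02070
h_f = f(L/D)V²/(2g) = 0.02070·(121/0.151)·3.898²/(2·9.81) = 12.84 m
Δp = ρg·h_f = 995.4·9.81·12.84 = 125.4 kPa

Δp ≈ 125 kPa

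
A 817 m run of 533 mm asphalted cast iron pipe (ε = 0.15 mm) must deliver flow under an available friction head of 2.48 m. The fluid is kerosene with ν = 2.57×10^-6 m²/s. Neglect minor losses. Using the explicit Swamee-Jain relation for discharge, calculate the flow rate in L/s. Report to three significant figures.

Swamee-Jain (Type II): Q = -0.965·√(gD⁵h_f/L)·ln[ε/(3.7D) + √(3.17ν²L/(gD³h_f))]
√(gD⁵h_f/L) = √(9.81·0.533⁵·2.48/817) = 0.03579
ε/(3.7D) = 7.61×10^-5; √(3.17ν²L/(gD³h_f)) = 6.81×10^-5
Q = -0.965·0.03579·ln(1.442×10^-4) = 0.3055 m³/s
Check: V = 1.37 m/s, Re = 2.84×10^5, f = 0.01702, h_f = 2.49 m ≈ 2.48 m ✓

Q ≈ 305 L/s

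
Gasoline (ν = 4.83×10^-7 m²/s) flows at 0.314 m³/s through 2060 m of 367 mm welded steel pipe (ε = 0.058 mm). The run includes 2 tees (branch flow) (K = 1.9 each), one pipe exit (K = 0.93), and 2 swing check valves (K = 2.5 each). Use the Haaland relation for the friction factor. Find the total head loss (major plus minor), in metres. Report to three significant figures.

H_L ≈ 38.6 m

V = 4Q/(πD²) = 2.968 m/s; V²/2g = 0.4491 m
Re = 2.26×10^6, ε/D = 1.58×10^-4 → f = 0.01359 (Haaland)
Major: h_f = f(L/D)·V²/2g = 0.01359·5613·0.4491 = 34.27 m
Minor: ΣK = 9.73; h_m = ΣK·V²/2g = 4.369 m
Total H_L = 34.27 + 4.369 = 38.64 m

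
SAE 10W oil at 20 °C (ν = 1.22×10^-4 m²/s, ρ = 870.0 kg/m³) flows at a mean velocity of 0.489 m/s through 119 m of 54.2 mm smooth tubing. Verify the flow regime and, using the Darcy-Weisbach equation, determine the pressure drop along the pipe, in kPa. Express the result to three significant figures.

Δp ≈ 67.3 kPa

Re = VD/ν = 0.489·0.05420/1.22×10^-4 = 217 → laminar (Re < 2300)
f = 64/Re = 0.2946
h_f = f(L/D)V²/(2g) = 0.2946·(119/0.05420)·0.489²/(2·9.81) = 7.883 m
Δp = ρg·h_f = 870.0·9.81·7.883 = 67.28 kPa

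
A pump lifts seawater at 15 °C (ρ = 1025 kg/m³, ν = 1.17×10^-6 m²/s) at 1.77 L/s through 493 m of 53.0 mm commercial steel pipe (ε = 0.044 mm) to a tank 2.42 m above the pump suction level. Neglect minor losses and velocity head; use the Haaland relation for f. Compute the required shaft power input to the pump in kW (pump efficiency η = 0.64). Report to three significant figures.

V = 4Q/(πD²) = 0.8023 m/s; Re = 3.63×10^4; ε/D = 8.30×10^-4; f = 0.02443
h_f = f(L/D)V²/2g = 7.455 m
Total head H = z + h_f = 2.42 + 7.455 = 9.875 m
P_hyd = ρgQH = 1025·9.81·0.00177·9.875 = 0.1757 kW
P_shaft = P_hyd/η = 0.1757/0.64 = 0.2746 kW

P_shaft ≈ 0.275 kW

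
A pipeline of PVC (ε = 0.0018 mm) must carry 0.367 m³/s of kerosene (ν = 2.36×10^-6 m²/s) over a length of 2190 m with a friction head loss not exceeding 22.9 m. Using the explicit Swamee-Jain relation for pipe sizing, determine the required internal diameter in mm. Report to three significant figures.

D ≈ 433 mm

Swamee-Jain (Type III): D = 0.66·[ε^1.25·(LQ²/(gh_f))^4.75 + ν·Q^9.4·(L/(gh_f))^5.2]^0.04
LQ²/(gh_f) = 1.313; L/(gh_f) = 9.749
Term 1 = ε^1.25·(…)^4.75 = 2.40×10^-7; Term 2 = ν·Q^9.4·(…)^5.2 = 2.65×10^-5
D = 0.66·(2.40×10^-7 + 2.65×10^-5)^0.04 = 0.4331 m = 433 mm
Check: V = 2.49 m/s, Re = 4.57×10^5, f = 0.01337, h_f = 21.4 m ≈ 22.9 m ✓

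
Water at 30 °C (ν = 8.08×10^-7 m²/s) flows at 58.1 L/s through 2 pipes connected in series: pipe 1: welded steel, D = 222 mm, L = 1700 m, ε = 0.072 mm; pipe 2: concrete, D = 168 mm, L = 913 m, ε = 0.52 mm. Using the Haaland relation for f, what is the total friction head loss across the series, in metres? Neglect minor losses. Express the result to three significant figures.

H ≈ 65.3 m

Pipe 1: V = 1.501 m/s, Re = 4.12×10^5, ε/D = 3.24×10^-4, f = 0.01655, h_1 = f(L/D)V²/2g = 14.56 m
Pipe 2: V = 2.621 m/s, Re = 5.45×10^5, ε/D = 0.00310, f = 0.02667, h_2 = f(L/D)V²/2g = 50.75 m
Series → Q common, losses add: H = Σh = 65.30 m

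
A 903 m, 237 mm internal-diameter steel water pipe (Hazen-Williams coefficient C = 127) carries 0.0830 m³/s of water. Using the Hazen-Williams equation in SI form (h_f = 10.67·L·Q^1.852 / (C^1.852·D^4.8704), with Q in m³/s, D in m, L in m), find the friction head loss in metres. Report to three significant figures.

h_f = 10.67·903·0.0830^1.852 / (127^1.852·0.237^4.8704) = 13.52 m

h_f ≈ 13.5 m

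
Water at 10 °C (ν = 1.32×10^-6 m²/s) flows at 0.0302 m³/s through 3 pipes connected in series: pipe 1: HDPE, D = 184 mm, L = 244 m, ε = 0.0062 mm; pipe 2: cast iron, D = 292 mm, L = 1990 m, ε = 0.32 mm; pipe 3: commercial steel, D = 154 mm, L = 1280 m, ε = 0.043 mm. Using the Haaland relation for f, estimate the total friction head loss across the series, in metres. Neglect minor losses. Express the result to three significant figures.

Pipe 1: V = 1.136 m/s, Re = 1.58×10^5, ε/D = 3.37×10^-5, f = 0.01642, h_1 = f(L/D)V²/2g = 1.431 m
Pipe 2: V = 0.4510 m/s, Re = 9.98×10^4, ε/D = 0.00110, f = 0.02230, h_2 = f(L/D)V²/2g = 1.575 m
Pipe 3: V = 1.621 m/s, Re = 1.89×10^5, ε/D = 2.79×10^-4, f = 0.01749, h_3 = f(L/D)V²/2g = 19.48 m
Series → Q common, losses add: H = Σh = 22.49 m

H ≈ 22.5 m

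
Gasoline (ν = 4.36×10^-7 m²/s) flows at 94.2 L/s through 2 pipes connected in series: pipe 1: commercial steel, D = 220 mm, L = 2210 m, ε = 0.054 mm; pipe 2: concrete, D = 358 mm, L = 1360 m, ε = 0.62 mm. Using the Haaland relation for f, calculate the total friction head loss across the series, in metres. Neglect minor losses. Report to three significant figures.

H ≈ 50.9 m

Pipe 1: V = 2.478 m/s, Re = 1.25×10^6, ε/D = 2.45×10^-4, f = 0.01494, h_1 = f(L/D)V²/2g = 46.99 m
Pipe 2: V = 0.9358 m/s, Re = 7.68×10^5, ε/D = 0.00173, f = 0.02283, h_2 = f(L/D)V²/2g = 3.871 m
Series → Q common, losses add: H = Σh = 50.86 m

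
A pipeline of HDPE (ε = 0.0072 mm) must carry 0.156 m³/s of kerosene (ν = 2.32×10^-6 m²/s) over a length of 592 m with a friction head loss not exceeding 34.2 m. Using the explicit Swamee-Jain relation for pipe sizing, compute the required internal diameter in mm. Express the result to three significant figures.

D ≈ 221 mm

Swamee-Jain (Type III): D = 0.66·[ε^1.25·(LQ²/(gh_f))^4.75 + ν·Q^9.4·(L/(gh_f))^5.2]^0.04
LQ²/(gh_f) = 0.04294; L/(gh_f) = 1.765
Term 1 = ε^1.25·(…)^4.75 = 1.20×10^-13; Term 2 = ν·Q^9.4·(…)^5.2 = 1.16×10^-12
D = 0.66·(1.20×10^-13 + 1.16×10^-12)^0.04 = 0.2207 m = 221 mm
Check: V = 4.08 m/s, Re = 3.88×10^5, f = 0.01414, h_f = 32.2 m ≈ 34.2 m ✓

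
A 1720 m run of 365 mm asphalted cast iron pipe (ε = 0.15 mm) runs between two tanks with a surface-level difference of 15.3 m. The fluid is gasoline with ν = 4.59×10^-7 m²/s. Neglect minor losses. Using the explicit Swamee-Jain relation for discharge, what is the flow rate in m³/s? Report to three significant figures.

Swamee-Jain (Type II): Q = -0.965·√(gD⁵h_f/L)·ln[ε/(3.7D) + √(3.17ν²L/(gD³h_f))]
√(gD⁵h_f/L) = √(9.81·0.365⁵·15.3/1720) = 0.02378
ε/(3.7D) = 1.11×10^-4; √(3.17ν²L/(gD³h_f)) = 1.25×10^-5
Q = -0.965·0.02378·ln(1.236×10^-4) = 0.2065 m³/s
Check: V = 1.97 m/s, Re = 1.57×10^6, f = 0.01645, h_f = 15.4 m ≈ 15.3 m ✓

Q ≈ 0.206 m³/s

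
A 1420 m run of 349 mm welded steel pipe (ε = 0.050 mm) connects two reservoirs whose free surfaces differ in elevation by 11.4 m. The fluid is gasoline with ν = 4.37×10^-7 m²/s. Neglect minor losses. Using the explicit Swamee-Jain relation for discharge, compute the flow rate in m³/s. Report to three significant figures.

Swamee-Jain (Type II): Q = -0.965·√(gD⁵h_f/L)·ln[ε/(3.7D) + √(3.17ν²L/(gD³h_f))]
√(gD⁵h_f/L) = √(9.81·0.349⁵·11.4/1420) = 0.02019
ε/(3.7D) = 3.87×10^-5; √(3.17ν²L/(gD³h_f)) = 1.34×10^-5
Q = -0.965·0.02019·ln(5.217×10^-5) = 0.1922 m³/s
Check: V = 2.01 m/s, Re = 1.60×10^6, f = 0.01371, h_f = 11.5 m ≈ 11.4 m ✓

Q ≈ 0.192 m³/s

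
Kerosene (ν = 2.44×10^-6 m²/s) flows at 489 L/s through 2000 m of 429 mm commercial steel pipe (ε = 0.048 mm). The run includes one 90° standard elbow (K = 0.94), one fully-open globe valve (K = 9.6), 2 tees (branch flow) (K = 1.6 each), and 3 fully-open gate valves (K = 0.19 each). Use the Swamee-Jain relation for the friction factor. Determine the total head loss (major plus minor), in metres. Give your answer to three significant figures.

H_L ≈ 47.3 m

V = 4Q/(πD²) = 3.383 m/s; V²/2g = 0.5833 m
Re = 5.95×10^5, ε/D = 1.12×10^-4 → f = 0.01434 (Swamee-Jain)
Major: h_f = f(L/D)·V²/2g = 0.01434·4662·0.5833 = 38.99 m
Minor: ΣK = 14.3; h_m = ΣK·V²/2g = 8.347 m
Total H_L = 38.99 + 8.347 = 47.34 m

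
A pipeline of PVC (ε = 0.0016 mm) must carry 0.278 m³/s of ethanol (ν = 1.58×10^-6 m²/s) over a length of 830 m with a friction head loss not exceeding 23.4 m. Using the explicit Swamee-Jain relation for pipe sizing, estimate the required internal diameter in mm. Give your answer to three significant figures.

D ≈ 313 mm

Swamee-Jain (Type III): D = 0.66·[ε^1.25·(LQ²/(gh_f))^4.75 + ν·Q^9.4·(L/(gh_f))^5.2]^0.04
LQ²/(gh_f) = 0.2794; L/(gh_f) = 3.616
Term 1 = ε^1.25·(…)^4.75 = 1.33×10^-10; Term 2 = ν·Q^9.4·(…)^5.2 = 7.50×10^-9
D = 0.66·(1.33×10^-10 + 7.50×10^-9)^0.04 = 0.3125 m = 313 mm
Check: V = 3.62 m/s, Re = 7.17×10^5, f = 0.01239, h_f = 22.0 m ≈ 23.4 m ✓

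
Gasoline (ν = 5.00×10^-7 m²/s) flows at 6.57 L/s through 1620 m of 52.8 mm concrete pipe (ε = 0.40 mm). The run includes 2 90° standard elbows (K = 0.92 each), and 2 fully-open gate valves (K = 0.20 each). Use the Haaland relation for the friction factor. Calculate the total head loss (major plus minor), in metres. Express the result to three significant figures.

V = 4Q/(πD²) = 3.001 m/s; V²/2g = 0.4589 m
Re = 3.17×10^5, ε/D = 0.00758 → f = 0.03486 (Haaland)
Major: h_f = f(L/D)·V²/2g = 0.03486·30682·0.4589 = 490.8 m
Minor: ΣK = 2.24; h_m = ΣK·V²/2g = 1.028 m
Total H_L = 490.8 + 1.028 = 491.9 m

H_L ≈ 492 m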